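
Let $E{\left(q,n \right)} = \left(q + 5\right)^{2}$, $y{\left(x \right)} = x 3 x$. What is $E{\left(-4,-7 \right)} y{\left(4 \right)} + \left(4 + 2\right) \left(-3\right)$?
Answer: $30$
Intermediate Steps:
$y{\left(x \right)} = 3 x^{2}$ ($y{\left(x \right)} = 3 x x = 3 x^{2}$)
$E{\left(q,n \right)} = \left(5 + q\right)^{2}$
$E{\left(-4,-7 \right)} y{\left(4 \right)} + \left(4 + 2\right) \left(-3\right) = \left(5 - 4\right)^{2} \cdot 3 \cdot 4^{2} + \left(4 + 2\right) \left(-3\right) = 1^{2} \cdot 3 \cdot 16 + 6 \left(-3\right) = 1 \cdot 48 - 18 = 48 - 18 = 30$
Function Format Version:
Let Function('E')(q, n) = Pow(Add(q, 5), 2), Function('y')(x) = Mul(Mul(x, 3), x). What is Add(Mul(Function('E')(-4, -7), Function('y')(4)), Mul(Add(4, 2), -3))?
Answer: 30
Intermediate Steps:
Function('y')(x) = Mul(3, Pow(x, 2)) (Function('y')(x) = Mul(Mul(3, x), x) = Mul(3, Pow(x, 2)))
Function('E')(q, n) = Pow(Add(5, q), 2)
Add(Mul(Function('E')(-4, -7), Function('y')(4)), Mul(Add(4, 2), -3)) = Add(Mul(Pow(Add(5, -4), 2), Mul(3, Pow(4, 2))), Mul(Add(4, 2), -3)) = Add(Mul(Pow(1, 2), Mul(3, 16)), Mul(6, -3)) = Add(Mul(1, 48), -18) = Add(48, -18) = 30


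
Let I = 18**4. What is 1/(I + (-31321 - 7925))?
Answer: 1/65730 ≈ 1.5214e-5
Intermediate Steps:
I = 104976
1/(I + (-31321 - 7925)) = 1/(104976 + (-31321 - 7925)) = 1/(104976 - 39246) = 1/65730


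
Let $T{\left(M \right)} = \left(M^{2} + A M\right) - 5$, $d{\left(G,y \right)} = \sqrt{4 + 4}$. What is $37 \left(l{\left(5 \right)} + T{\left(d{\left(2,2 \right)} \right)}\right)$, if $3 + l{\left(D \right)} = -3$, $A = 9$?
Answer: $-111 + 666 \sqrt{2} \approx 830.87$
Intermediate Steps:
$l{\left(D \right)} = -6$ ($l{\left(D \right)} = -3 - 3 = -6$)
$d{\left(G,y \right)} = 2 \sqrt{2}$ ($d{\left(G,y \right)} = \sqrt{8} = 2 \sqrt{2}$)
$T{\left(M \right)} = -5 + M^{2} + 9 M$ ($T{\left(M \right)} = \left(M^{2} + 9 M\right) - 5 = -5 + M^{2} + 9 M$)
$37 \left(l{\left(5 \right)} + T{\left(d{\left(2,2 \right)} \right)}\right) = 37 \left(-6 + \left(-5 + \left(2 \sqrt{2}\right)^{2} + 9 \cdot 2 \sqrt{2}\right)\right) = 37 \left(-6 + \left(-5 + 8 + 18 \sqrt{2}\right)\right) = 37 \left(-6 + \left(3 + 18 \sqrt{2}\right)\right) = 37 \left(-3 + 18 \sqrt{2}\right) = -111 + 666 \sqrt{2}$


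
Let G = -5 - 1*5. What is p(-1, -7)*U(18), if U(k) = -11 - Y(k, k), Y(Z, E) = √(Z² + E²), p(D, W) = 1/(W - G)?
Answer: -11/3 - 6*√2 ≈ -12.152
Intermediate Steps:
G = -10 (G = -5 - 5 = -10)
p(D, W) = 1/(10 + W) (p(D, W) = 1/(W - 1*(-10)) = 1/(W + 10) = 1/(10 + W))
Y(Z, E) = √(E² + Z²)
U(k) = -11 - √2*√(k²) (U(k) = -11 - √(k² + k²) = -11 - √(2*k²) = -11 - √2*√(k²))
p(-1, -7)*U(18) = (-11 - √2*√(18²))/(10 - 7) = (-11 - √2*√324)/3 = (-11 - 1*√2*18)/3 = (-11 - 18*√2)/3 = -11/3 - 6*√2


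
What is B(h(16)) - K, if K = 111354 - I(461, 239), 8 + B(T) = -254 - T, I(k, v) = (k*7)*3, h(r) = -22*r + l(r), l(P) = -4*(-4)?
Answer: -101599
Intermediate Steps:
l(P) = 16
h(r) = 16 - 22*r (h(r) = -22*r + 16 = 16 - 22*r)
I(k, v) = 21*k (I(k, v) = (7*k)*3 = 21*k)
B(T) = -262 - T (B(T) = -8 + (-254 - T) = -262 - T)
K = 101673 (K = 111354 - 21*461 = 111354 - 1*9681 = 111354 - 9681 = 101673)
B(h(16)) - K = (-262 - (16 - 22*16)) - 1*101673 = (-262 - (16 - 352)) - 101673 = (-262 - 1*(-336)) - 101673 = (-262 + 336) - 101673 = 74 - 101673 = -101599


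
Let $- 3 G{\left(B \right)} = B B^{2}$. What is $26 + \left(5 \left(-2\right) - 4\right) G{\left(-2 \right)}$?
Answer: $- \frac{34}{3} \approx -11.333$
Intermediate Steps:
$G{\left(B \right)} = - \frac{B^{3}}{3}$ ($G{\left(B \right)} = - \frac{B B^{2}}{3} = - \frac{B^{3}}{3}$)
$26 + \left(5 \left(-2\right) - 4\right) G{\left(-2 \right)} = 26 + \left(5 \left(-2\right) - 4\right) \left(- \frac{\left(-2\right)^{3}}{3}\right) = 26 + \left(-10 - 4\right) \left(\left(- \frac{1}{3}\right) \left(-8\right)\right) = 26 - \frac{112}{3} = - \frac{34}{3}$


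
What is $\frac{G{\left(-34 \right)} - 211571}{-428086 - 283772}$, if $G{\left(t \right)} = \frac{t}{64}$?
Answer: $\frac{2256763}{7593152} \approx 0.29721$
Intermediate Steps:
$G{\left(t \right)} = \frac{t}{64}$ ($G{\left(t \right)} = t \frac{1}{64} = \frac{t}{64}$)
$\frac{G{\left(-34 \right)} - 211571}{-428086 - 283772} = \frac{\frac{1}{64} \left(-34\right) - 211571}{-428086 - 283772} = \frac{- \frac{17}{32} - 211571}{-711858} = \left(- \frac{6770289}{32}\right) \left(- \frac{1}{711858}\right) = \frac{2256763}{7593152}$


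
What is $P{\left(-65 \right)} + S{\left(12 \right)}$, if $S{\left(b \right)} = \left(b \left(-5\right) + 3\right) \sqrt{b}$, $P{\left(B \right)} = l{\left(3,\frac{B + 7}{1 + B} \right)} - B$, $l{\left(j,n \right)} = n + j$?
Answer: $\frac{2205}{32} - 114 \sqrt{3} \approx -128.55$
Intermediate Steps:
$l{\left(j,n \right)} = j + n$
$P{\left(B \right)} = 3 - B + \frac{7 + B}{1 + B}$ ($P{\left(B \right)} = \left(3 + \frac{B + 7}{1 + B}\right) - B = \left(3 + \frac{7 + B}{1 + B}\right) - B = 3 - B + \frac{7 + B}{1 + B}$)
$S{\left(b \right)} = \sqrt{b} \left(3 - 5 b\right)$ ($S{\left(b \right)} = \left(- 5 b + 3\right) \sqrt{b} = \left(3 - 5 b\right) \sqrt{b} = \sqrt{b} \left(3 - 5 b\right)$)
$P{\left(-65 \right)} + S{\left(12 \right)} = \frac{10 - \left(-65\right)^{2} + 3 \left(-65\right)}{1 - 65} + \sqrt{12} \left(3 - 60\right) = \frac{10 - 4225 - 195}{-64} + 2 \sqrt{3} \left(3 - 60\right) = - \frac{10 - 4225 - 195}{64} + 2 \sqrt{3} \left(-57\right) = \left(- \frac{1}{64}\right) \left(-4410\right) - 114 \sqrt{3} = \frac{2205}{32} - 114 \sqrt{3}$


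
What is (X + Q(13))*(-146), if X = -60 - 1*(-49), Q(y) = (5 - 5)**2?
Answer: 1606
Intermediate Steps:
Q(y) = 0 (Q(y) = 0**2 = 0)
X = -11 (X = -60 + 49 = -11)
(X + Q(13))*(-146) = (-11 + 0)*(-146) = -11*(-146) = 1606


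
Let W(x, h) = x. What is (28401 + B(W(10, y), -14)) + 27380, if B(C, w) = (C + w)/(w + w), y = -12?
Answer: 390468/7 ≈ 55781.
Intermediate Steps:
B(C, w) = (C + w)/(2*w) (B(C, w) = (C + w)/((2*w)) = (C + w)*(1/(2*w)) = (C + w)/(2*w))
(28401 + B(W(10, y), -14)) + 27380 = (28401 + (½)*(10 - 14)/(-14)) + 27380 = (28401 + (½)*(-1/14)*(-4)) + 27380 = (28401 + ⅐) + 27380 = 198808/7 + 27380 = 390468/7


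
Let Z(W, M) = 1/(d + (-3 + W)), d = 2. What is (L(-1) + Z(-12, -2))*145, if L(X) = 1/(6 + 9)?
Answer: -58/39 ≈ -1.4872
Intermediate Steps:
L(X) = 1/15
Z(W, M) = 1/(-1 + W) (Z(W, M) = 1/(2 + (-3 + W)) = 1/(-1 + W))
(L(-1) + Z(-12, -2))*145 = (1/15 + 1/(-1 - 12))*145 = (1/15 + 1/(-13))*145 = (1/15 - 1/13)*145 = -2/195*145 = -58/39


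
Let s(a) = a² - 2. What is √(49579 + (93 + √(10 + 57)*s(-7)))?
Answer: √(49672 + 47*√67) ≈ 223.73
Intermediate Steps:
s(a) = -2 + a²
√(49579 + (93 + √(10 + 57)*s(-7))) = √(49579 + (93 + √(10 + 57)*(-2 + (-7)²))) = √(49579 + (93 + √67*(-2 + 49))) = √(49579 + (93 + √67*47)) = √(49579 + (93 + 47*√67)) = √(49672 + 47*√67)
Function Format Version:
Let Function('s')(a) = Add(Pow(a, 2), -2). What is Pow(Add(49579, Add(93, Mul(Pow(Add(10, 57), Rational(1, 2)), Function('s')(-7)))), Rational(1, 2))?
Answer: Pow(Add(49672, Mul(47, Pow(67, Rational(1, 2)))), Rational(1, 2)) ≈ 223.73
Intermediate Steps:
Function('s')(a) = Add(-2, Pow(a, 2))
Pow(Add(49579, Add(93, Mul(Pow(Add(10, 57), Rational(1, 2)), Function('s')(-7)))), Rational(1, 2)) = Pow(Add(49579, Add(93, Mul(Pow(Add(10, 57), Rational(1, 2)), Add(-2, Pow(-7, 2))))), Rational(1, 2)) = Pow(Add(49579, Add(93, Mul(Pow(67, Rational(1, 2)), Add(-2, 49)))), Rational(1, 2)) = Pow(Add(49579, Add(93, Mul(Pow(67, Rational(1, 2)), 47))), Rational(1, 2)) = Pow(Add(49579, Add(93, Mul(47, Pow(67, Rational(1, 2))))), Rational(1, 2)) = Pow(Add(49672, Mul(47, Pow(67, Rational(1, 2)))), Rational(1, 2))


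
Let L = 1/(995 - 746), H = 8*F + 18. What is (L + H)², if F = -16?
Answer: 750157321/62001 ≈ 12099.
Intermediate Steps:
H = -110 (H = 8*(-16) + 18 = -128 + 18 = -110)
L = 1/249 ≈ 0.0040161
(L + H)² = (1/249 - 110)² = (-27389/249)² = 750157321/62001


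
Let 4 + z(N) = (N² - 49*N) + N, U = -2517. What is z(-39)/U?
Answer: -3389/2517 ≈ -1.3464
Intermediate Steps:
z(N) = -4 + N² - 48*N (z(N) = -4 + ((N² - 49*N) + N) = -4 + (N² - 48*N) = -4 + N² - 48*N)
z(-39)/U = (-4 + (-39)² - 48*(-39))/(-2517) = (-4 + 1521 + 1872)*(-1/2517) = 3389*(-1/2517) = -3389/2517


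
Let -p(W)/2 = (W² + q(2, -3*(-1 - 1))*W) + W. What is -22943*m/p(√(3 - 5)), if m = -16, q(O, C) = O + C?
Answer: 91772*√2/(√2 - 9*I) ≈ 2211.4 + 14073.0*I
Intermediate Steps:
q(O, C) = C + O
p(W) = -18*W - 2*W² (p(W) = -2*((W² + (-3*(-1 - 1) + 2)*W) + W) = -2*((W² + (-3*(-2) + 2)*W) + W) = -2*((W² + (6 + 2)*W) + W) = -2*((W² + 8*W) + W) = -2*(W² + 9*W) = -18*W - 2*W²)
-22943*m/p(√(3 - 5)) = -(-367088)/((-2*√(3 - 5)*(9 + √(3 - 5)))) = -(-367088)/((-2*√(-2)*(9 + √(-2)))) = -(-367088)/((-2*I*√2*(9 + I*√2))) = -(-367088)*I*√2/(4*(9 + I*√2)) = -(-91772)*I*√2/(9 + I*√2) = 91772*I*√2/(9 + I*√2)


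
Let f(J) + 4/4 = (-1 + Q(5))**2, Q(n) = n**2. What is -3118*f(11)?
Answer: -1792850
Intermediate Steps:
f(J) = 575 (f(J) = -1 + (-1 + 5**2)**2 = -1 + (-1 + 25)**2 = -1 + 24**2 = -1 + 576 = 575)
-3118*f(11) = -3118*575 = -1792850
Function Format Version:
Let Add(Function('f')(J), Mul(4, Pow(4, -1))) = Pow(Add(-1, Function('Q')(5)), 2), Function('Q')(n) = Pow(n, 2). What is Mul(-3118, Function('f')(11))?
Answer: -1792850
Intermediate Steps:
Function('f')(J) = 575 (Function('f')(J) = Add(-1, Pow(Add(-1, Pow(5, 2)), 2)) = Add(-1, Pow(Add(-1, 25), 2)) = Add(-1, Pow(24, 2)) = Add(-1, 576) = 575)
Mul(-3118, Function('f')(11)) = Mul(-3118, 575) = -1792850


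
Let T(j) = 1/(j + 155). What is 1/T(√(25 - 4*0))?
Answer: 160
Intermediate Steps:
T(j) = 1/(155 + j)
1/T(√(25 - 4*0)) = 1/(1/(155 + √(25 - 4*0))) = 1/(1/(155 + √(25 + 0))) = 1/(1/(155 + √25)) = 1/(1/(155 + 5)) = 1/(1/160) = 160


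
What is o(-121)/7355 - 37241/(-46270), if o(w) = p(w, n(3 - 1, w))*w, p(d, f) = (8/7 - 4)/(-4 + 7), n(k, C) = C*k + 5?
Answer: 167543773/204189510 ≈ 0.82053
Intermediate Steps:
n(k, C) = 5 + C*k
p(d, f) = -20/21 (p(d, f) = (8*(1/7) - 4)/3 = (8/7 - 4)*(1/3) = -20/7*1/3 = -20/21)
o(w) = -20*w/21
o(-121)/7355 - 37241/(-46270) = -20/21*(-121)/7355 - 37241/(-46270) = (2420/21)*(1/7355) - 37241*(-1/46270) = 484/30891 + 37241/46270 = 167543773/204189510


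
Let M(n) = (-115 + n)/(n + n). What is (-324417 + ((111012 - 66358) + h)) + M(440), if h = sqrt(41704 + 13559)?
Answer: -49238223/176 + 13*sqrt(327) ≈ -2.7953e+5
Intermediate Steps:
M(n) = (-115 + n)/(2*n) (M(n) = (-115 + n)/((2*n)) = (-115 + n)*(1/(2*n)) = (-115 + n)/(2*n))
h = 13*sqrt(327) (h = sqrt(55263) = 13*sqrt(327) ≈ 235.08)
(-324417 + ((111012 - 66358) + h)) + M(440) = (-324417 + ((111012 - 66358) + 13*sqrt(327))) + (1/2)*(-115 + 440)/440 = (-324417 + (44654 + 13*sqrt(327))) + (1/2)*(1/440)*325 = (-279763 + 13*sqrt(327)) + 65/176 = -49238223/176 + 13*sqrt(327)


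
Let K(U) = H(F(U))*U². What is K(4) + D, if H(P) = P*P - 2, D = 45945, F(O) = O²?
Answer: 50009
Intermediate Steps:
H(P) = -2 + P² (H(P) = P² - 2 = -2 + P²)
K(U) = U²*(-2 + U⁴) (K(U) = (-2 + (U²)²)*U² = (-2 + U⁴)*U² = U²*(-2 + U⁴))
K(4) + D = 4²*(-2 + 4⁴) + 45945 = 16*(-2 + 256) + 45945 = 16*254 + 45945 = 4064 + 45945 = 50009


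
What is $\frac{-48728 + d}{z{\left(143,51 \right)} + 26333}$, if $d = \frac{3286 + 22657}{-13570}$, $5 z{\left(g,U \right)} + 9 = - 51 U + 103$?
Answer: $- \frac{661264903}{350534812} \approx -1.8864$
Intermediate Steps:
$z{\left(g,U \right)} = \frac{94}{5} - \frac{51 U}{5}$ ($z{\left(g,U \right)} = - \frac{9}{5} + \frac{- 51 U + 103}{5} = - \frac{9}{5} + \frac{103 - 51 U}{5} = - \frac{9}{5} - \left(- \frac{103}{5} + \frac{51 U}{5}\right) = \frac{94}{5} - \frac{51 U}{5}$)
$d = - \frac{25943}{13570}$ ($d = 25943 \left(- \frac{1}{13570}\right) = - \frac{25943}{13570} \approx -1.9118$)
$\frac{-48728 + d}{z{\left(143,51 \right)} + 26333} = \frac{-48728 - \frac{25943}{13570}}{\left(\frac{94}{5} - \frac{2601}{5}\right) + 26333} = - \frac{661264903}{13570 \left(\left(\frac{94}{5} - \frac{2601}{5}\right) + 26333\right)} = - \frac{661264903}{13570 \left(- \frac{2507}{5} + 26333\right)} = - \frac{661264903}{13570 \cdot \frac{129158}{5}} = \left(- \frac{661264903}{13570}\right) \frac{5}{129158} = - \frac{661264903}{350534812}$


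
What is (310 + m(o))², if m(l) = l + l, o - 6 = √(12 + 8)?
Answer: 103764 + 2576*√5 ≈ 1.0952e+5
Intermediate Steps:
o = 6 + 2*√5 (o = 6 + √(12 + 8) = 6 + √20 = 6 + 2*√5 ≈ 10.472)
m(l) = 2*l
(310 + m(o))² = (310 + 2*(6 + 2*√5))² = (310 + (12 + 4*√5))² = (322 + 4*√5)²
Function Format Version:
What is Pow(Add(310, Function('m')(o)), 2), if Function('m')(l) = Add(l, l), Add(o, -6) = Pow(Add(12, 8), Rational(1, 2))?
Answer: Add(103764, Mul(2576, Pow(5, Rational(1, 2)))) ≈ 1.0952e+5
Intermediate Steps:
o = Add(6, Mul(2, Pow(5, Rational(1, 2)))) (o = Add(6, Pow(Add(12, 8), Rational(1, 2))) = Add(6, Pow(20, Rational(1, 2))) = Add(6, Mul(2, Pow(5, Rational(1, 2)))) ≈ 10.472)
Function('m')(l) = Mul(2, l)
Pow(Add(310, Function('m')(o)), 2) = Pow(Add(310, Mul(2, Add(6, Mul(2, Pow(5, Rational(1, 2)))))), 2) = Pow(Add(310, Add(12, Mul(4, Pow(5, Rational(1, 2))))), 2) = Pow(Add(322, Mul(4, Pow(5, Rational(1, 2)))), 2)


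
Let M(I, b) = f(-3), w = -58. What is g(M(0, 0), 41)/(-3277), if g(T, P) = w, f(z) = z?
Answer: 2/113 ≈ 0.017699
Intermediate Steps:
M(I, b) = -3
g(T, P) = -58
g(M(0, 0), 41)/(-3277) = -58/(-3277) = -58*(-1/3277) = 2/113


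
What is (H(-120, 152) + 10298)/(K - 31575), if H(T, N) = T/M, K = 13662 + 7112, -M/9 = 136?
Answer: -75029/78693 ≈ -0.95344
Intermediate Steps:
M = -1224 (M = -9*136 = -1224)
K = 20774
H(T, N) = -T/1224 (H(T, N) = T/(-1224) = T*(-1/1224) = -T/1224)
(H(-120, 152) + 10298)/(K - 31575) = (-1/1224*(-120) + 10298)/(20774 - 31575) = (5/51 + 10298)/(-10801) = (525203/51)*(-1/10801) = -75029/78693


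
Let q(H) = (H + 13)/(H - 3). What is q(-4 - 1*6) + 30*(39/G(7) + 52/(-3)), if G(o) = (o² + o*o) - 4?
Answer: -310256/611 ≈ -507.78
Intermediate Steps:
q(H) = (13 + H)/(-3 + H)
G(o) = -4 + 2*o² (G(o) = (o² + o²) - 4 = 2*o² - 4 = -4 + 2*o²)
q(-4 - 1*6) + 30*(39/G(7) + 52/(-3)) = (13 + (-4 - 1*6))/(-3 + (-4 - 1*6)) + 30*(39/(-4 + 2*7²) + 52/(-3)) = (13 + (-4 - 6))/(-3 + (-4 - 6)) + 30*(39/(-4 + 2*49) + 52*(-⅓)) = (13 - 10)/(-3 - 10) + 30*(39/(-4 + 98) - 52/3) = 3/(-13) + 30*(39/94 - 52/3) = -1/13*3 + 30*(39*(1/94) - 52/3) = -3/13 + 30*(39/94 - 52/3) = -3/13 + 30*(-4771/282) = -3/13 - 23855/47 = -310256/611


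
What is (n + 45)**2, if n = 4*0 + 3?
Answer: 2304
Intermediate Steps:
n = 3 (n = 0 + 3 = 3)
(n + 45)**2 = (3 + 45)**2 = 48**2 = 2304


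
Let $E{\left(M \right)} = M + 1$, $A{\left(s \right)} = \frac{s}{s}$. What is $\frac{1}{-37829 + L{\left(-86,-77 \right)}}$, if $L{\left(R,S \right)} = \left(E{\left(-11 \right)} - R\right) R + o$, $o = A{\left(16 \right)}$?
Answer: $- \frac{1}{44364} \approx -2.2541 \cdot 10^{-5}$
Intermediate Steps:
$A{\left(s \right)} = 1$
$o = 1$
$E{\left(M \right)} = 1 + M$
$L{\left(R,S \right)} = 1 + R \left(-10 - R\right)$ ($L{\left(R,S \right)} = \left(\left(1 - 11\right) - R\right) R + 1 = \left(-10 - R\right) R + 1 = R \left(-10 - R\right) + 1 = 1 + R \left(-10 - R\right)$)
$\frac{1}{-37829 + L{\left(-86,-77 \right)}} = \frac{1}{-37829 - 6535} = \frac{1}{-44364} = - \frac{1}{44364}$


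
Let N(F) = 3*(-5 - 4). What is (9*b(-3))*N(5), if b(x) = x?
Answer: 729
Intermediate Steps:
N(F) = -27 (N(F) = 3*(-9) = -27)
(9*b(-3))*N(5) = (9*(-3))*(-27) = -27*(-27) = 729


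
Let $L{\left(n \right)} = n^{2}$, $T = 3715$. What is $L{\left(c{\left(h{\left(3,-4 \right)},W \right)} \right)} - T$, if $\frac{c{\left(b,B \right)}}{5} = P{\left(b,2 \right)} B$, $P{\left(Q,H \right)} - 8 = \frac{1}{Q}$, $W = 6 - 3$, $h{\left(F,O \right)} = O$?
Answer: $\frac{156785}{16} \approx 9799.1$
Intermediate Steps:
$W = 3$
$P{\left(Q,H \right)} = 8 + \frac{1}{Q}$
$c{\left(b,B \right)} = 5 B \left(8 + \frac{1}{b}\right)$ ($c{\left(b,B \right)} = 5 \left(8 + \frac{1}{b}\right) B = 5 B \left(8 + \frac{1}{b}\right)$)
$L{\left(c{\left(h{\left(3,-4 \right)},W \right)} \right)} - T = \left(40 \cdot 3 + 5 \cdot 3 \frac{1}{-4}\right)^{2} - 3715 = \left(120 + 5 \cdot 3 \left(- \frac{1}{4}\right)\right)^{2} - 3715 = \left(120 - \frac{15}{4}\right)^{2} - 3715 = \left(\frac{465}{4}\right)^{2} - 3715 = \frac{216225}{16} - 3715 = \frac{156785}{16}$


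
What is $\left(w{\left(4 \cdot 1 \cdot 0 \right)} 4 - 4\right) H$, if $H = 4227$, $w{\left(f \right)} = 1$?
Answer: $0$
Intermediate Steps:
$\left(w{\left(4 \cdot 1 \cdot 0 \right)} 4 - 4\right) H = \left(1 \cdot 4 - 4\right) 4227 = \left(4 - 4\right) 4227 = 0 \cdot 4227 = 0$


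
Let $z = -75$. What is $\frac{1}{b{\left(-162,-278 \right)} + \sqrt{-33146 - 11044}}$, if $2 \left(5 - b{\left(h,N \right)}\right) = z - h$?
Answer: $- \frac{154}{182689} - \frac{12 i \sqrt{4910}}{182689} \approx -0.00084296 - 0.0046027 i$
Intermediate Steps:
$b{\left(h,N \right)} = \frac{85}{2} + \frac{h}{2}$ ($b{\left(h,N \right)} = 5 - \frac{-75 - h}{2} = 5 + \left(\frac{75}{2} + \frac{h}{2}\right) = \frac{85}{2} + \frac{h}{2}$)
$\frac{1}{b{\left(-162,-278 \right)} + \sqrt{-33146 - 11044}} = \frac{1}{\left(\frac{85}{2} + \frac{1}{2} \left(-162\right)\right) + \sqrt{-33146 - 11044}} = \frac{1}{\left(\frac{85}{2} - 81\right) + \sqrt{-44190}} = \frac{1}{- \frac{77}{2} + 3 i \sqrt{4910}}$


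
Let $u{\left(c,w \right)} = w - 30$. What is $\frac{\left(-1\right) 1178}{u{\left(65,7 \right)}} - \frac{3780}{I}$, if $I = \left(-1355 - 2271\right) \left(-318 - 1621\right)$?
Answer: $\frac{591586568}{11550623} \approx 51.217$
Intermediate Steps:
$u{\left(c,w \right)} = -30 + w$ ($u{\left(c,w \right)} = w - 30 = -30 + w$)
$I = 7030814$ ($I = \left(-3626\right) \left(-1939\right) = 7030814$)
$\frac{\left(-1\right) 1178}{u{\left(65,7 \right)}} - \frac{3780}{I} = \frac{\left(-1\right) 1178}{-30 + 7} - \frac{3780}{7030814} = - \frac{1178}{-23} - \frac{270}{502201} = \left(-1178\right) \left(- \frac{1}{23}\right) - \frac{270}{502201} = \frac{1178}{23} - \frac{270}{502201} = \frac{591586568}{11550623}$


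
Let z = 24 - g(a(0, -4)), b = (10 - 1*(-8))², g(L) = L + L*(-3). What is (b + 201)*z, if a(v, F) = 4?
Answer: 16800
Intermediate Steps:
g(L) = -2*L (g(L) = L - 3*L = -2*L)
b = 324 (b = (10 + 8)² = 18² = 324)
z = 32 (z = 24 - (-2)*4 = 24 - 1*(-8) = 24 + 8 = 32)
(b + 201)*z = (324 + 201)*32 = 525*32 = 16800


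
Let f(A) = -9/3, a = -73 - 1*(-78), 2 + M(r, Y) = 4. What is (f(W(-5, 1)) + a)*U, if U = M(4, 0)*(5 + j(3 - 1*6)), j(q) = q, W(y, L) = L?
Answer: 8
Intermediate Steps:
M(r, Y) = 2 (M(r, Y) = -2 + 4 = 2)
a = 5 (a = -73 + 78 = 5)
f(A) = -3 (f(A) = -9*⅓ = -3)
U = 4 (U = 2*(5 + (3 - 1*6)) = 2*(5 + (3 - 6)) = 2*(5 - 3) = 2*2 = 4)
(f(W(-5, 1)) + a)*U = (-3 + 5)*4 = 2*4 = 8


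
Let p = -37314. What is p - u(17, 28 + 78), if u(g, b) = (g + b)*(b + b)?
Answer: -63390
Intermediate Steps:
u(g, b) = 2*b*(b + g) (u(g, b) = (b + g)*(2*b) = 2*b*(b + g))
p - u(17, 28 + 78) = -37314 - 2*(28 + 78)*((28 + 78) + 17) = -37314 - 2*106*(106 + 17) = -37314 - 2*106*123 = -37314 - 1*26076 = -37314 - 26076 = -63390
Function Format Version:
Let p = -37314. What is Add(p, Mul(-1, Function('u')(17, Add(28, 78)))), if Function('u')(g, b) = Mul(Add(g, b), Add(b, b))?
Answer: -63390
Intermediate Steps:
Function('u')(g, b) = Mul(2, b, Add(b, g)) (Function('u')(g, b) = Mul(Add(b, g), Mul(2, b)) = Mul(2, b, Add(b, g)))
Add(p, Mul(-1, Function('u')(17, Add(28, 78)))) = Add(-37314, Mul(-1, Mul(2, Add(28, 78), Add(Add(28, 78), 17)))) = Add(-37314, Mul(-1, Mul(2, 106, Add(106, 17)))) = Add(-37314, Mul(-1, Mul(2, 106, 123))) = Add(-37314, Mul(-1, 26076)) = Add(-37314, -26076) = -63390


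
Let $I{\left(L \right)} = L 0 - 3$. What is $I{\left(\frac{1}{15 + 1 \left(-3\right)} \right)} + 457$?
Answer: $454$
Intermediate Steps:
$I{\left(L \right)} = -3$ ($I{\left(L \right)} = 0 - 3 = -3$)
$I{\left(\frac{1}{15 + 1 \left(-3\right)} \right)} + 457 = -3 + 457 = 454$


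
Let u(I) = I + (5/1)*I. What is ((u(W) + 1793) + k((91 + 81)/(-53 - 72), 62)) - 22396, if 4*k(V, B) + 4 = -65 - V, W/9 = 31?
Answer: -9472953/500 ≈ -18946.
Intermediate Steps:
W = 279 (W = 9*31 = 279)
u(I) = 6*I (u(I) = I + (5*1)*I = I + 5*I = 6*I)
k(V, B) = -69/4 - V/4 (k(V, B) = -1 + (-65 - V)/4 = -1 + (-65/4 - V/4) = -69/4 - V/4)
((u(W) + 1793) + k((91 + 81)/(-53 - 72), 62)) - 22396 = ((6*279 + 1793) + (-69/4 - (91 + 81)/(4*(-53 - 72)))) - 22396 = ((1674 + 1793) + (-69/4 - 43/(-125))) - 22396 = (3467 + (-69/4 - 43*(-1)/125)) - 22396 = (3467 + (-69/4 - ¼*(-172/125))) - 22396 = (3467 + (-69/4 + 43/125)) - 22396 = (3467 - 8453/500) - 22396 = 1725047/500 - 22396 = -9472953/500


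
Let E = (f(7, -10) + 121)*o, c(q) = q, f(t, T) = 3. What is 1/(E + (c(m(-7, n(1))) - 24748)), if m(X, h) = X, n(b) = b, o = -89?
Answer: -1/35791 ≈ -2.7940e-5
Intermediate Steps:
E = -11036 (E = (3 + 121)*(-89) = 124*(-89) = -11036)
1/(E + (c(m(-7, n(1))) - 24748)) = 1/(-11036 + (-7 - 24748)) = 1/(-11036 - 24755) = 1/(-35791) = -1/35791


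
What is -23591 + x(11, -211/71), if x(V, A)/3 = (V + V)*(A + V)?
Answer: -1637341/71 ≈ -23061.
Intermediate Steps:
x(V, A) = 6*V*(A + V) (x(V, A) = 3*((V + V)*(A + V)) = 3*((2*V)*(A + V)) = 3*(2*V*(A + V)) = 6*V*(A + V))
-23591 + x(11, -211/71) = -23591 + 6*11*(-211/71 + 11) = -23591 + 6*11*(570/71) = -23591 + 37620/71 = -1637341/71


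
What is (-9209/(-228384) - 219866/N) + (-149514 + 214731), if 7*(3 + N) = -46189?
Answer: 344313830415289/5276812320 ≈ 65250.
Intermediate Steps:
N = -46210/7 (N = -3 + (⅐)*(-46189) = -3 - 46189/7 = -46210/7 ≈ -6601.4)
(-9209/(-228384) - 219866/N) + (-149514 + 214731) = (-9209/(-228384) - 219866/(-46210/7)) + (-149514 + 214731) = (-9209*(-1/228384) - 219866*(-7/46210)) + 65217 = (9209/228384 + 769531/23105) + 65217 = 175961341849/5276812320 + 65217 = 344313830415289/5276812320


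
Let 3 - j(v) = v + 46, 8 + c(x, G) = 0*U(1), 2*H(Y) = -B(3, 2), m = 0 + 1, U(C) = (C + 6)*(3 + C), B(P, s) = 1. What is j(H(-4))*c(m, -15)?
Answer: 340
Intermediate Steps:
U(C) = (3 + C)*(6 + C) (U(C) = (6 + C)*(3 + C) = (3 + C)*(6 + C))
m = 1
H(Y) = -½ (H(Y) = (-1*1)/2 = (½)*(-1) = -½)
c(x, G) = -8 (c(x, G) = -8 + 0*(18 + 1² + 9*1) = -8 + 0*(18 + 1 + 9) = -8 + 0*28 = -8 + 0 = -8)
j(v) = -43 - v (j(v) = 3 - (v + 46) = 3 - (46 + v) = 3 + (-46 - v) = -43 - v)
j(H(-4))*c(m, -15) = (-43 - 1*(-½))*(-8) = (-43 + ½)*(-8) = -85/2*(-8) = 340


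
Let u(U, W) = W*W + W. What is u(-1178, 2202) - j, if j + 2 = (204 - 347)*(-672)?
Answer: 4754912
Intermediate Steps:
u(U, W) = W + W² (u(U, W) = W² + W = W + W²)
j = 96094 (j = -2 + (204 - 347)*(-672) = -2 - 143*(-672) = -2 + 96096 = 96094)
u(-1178, 2202) - j = 2202*(1 + 2202) - 1*96094 = 2202*2203 - 96094 = 4851006 - 96094 = 4754912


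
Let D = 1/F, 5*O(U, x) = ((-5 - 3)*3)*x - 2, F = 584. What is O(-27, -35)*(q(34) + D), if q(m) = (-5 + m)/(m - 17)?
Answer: 7103307/24820 ≈ 286.19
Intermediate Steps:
O(U, x) = -⅖ - 24*x/5 (O(U, x) = (((-5 - 3)*3)*x - 2)/5 = ((-8*3)*x - 2)/5 = (-24*x - 2)/5 = (-2 - 24*x)/5 = -⅖ - 24*x/5)
q(m) = (-5 + m)/(-17 + m)
D = 1/584 ≈ 0.0017123
O(-27, -35)*(q(34) + D) = (-⅖ - 24/5*(-35))*((-5 + 34)/(-17 + 34) + 1/584) = (-⅖ + 168)*(29/17 + 1/584) = 838*((1/17)*29 + 1/584)/5 = 838*(29/17 + 1/584)/5 = (838/5)*(16953/9928) = 7103307/24820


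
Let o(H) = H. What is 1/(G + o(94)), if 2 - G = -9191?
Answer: 1/9287 ≈ 0.00010768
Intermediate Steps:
G = 9193 (G = 2 - 1*(-9191) = 2 + 9191 = 9193)
1/(G + o(94)) = 1/(9193 + 94) = 1/9287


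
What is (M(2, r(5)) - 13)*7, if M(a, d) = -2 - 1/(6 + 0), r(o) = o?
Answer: -637/6 ≈ -106.17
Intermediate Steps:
M(a, d) = -13/6 (M(a, d) = -2 - 1/6 = -13/6)
(M(2, r(5)) - 13)*7 = (-13/6 - 13)*7 = -91/6*7 = -637/6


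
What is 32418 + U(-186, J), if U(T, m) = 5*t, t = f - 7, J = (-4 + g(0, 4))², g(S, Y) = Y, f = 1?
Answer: 32388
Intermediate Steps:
J = 0 (J = (-4 + 4)² = 0² = 0)
t = -6 (t = 1 - 7 = -6)
U(T, m) = -30 (U(T, m) = 5*(-6) = -30)
32418 + U(-186, J) = 32418 - 30 = 32388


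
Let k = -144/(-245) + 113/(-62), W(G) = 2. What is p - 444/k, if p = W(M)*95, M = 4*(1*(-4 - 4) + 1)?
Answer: 10308190/18757 ≈ 549.56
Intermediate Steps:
M = -28 (M = 4*(1*(-8) + 1) = 4*(-8 + 1) = 4*(-7) = -28)
k = -18757/15190 (k = -144*(-1/245) + 113*(-1/62) = 144/245 - 113/62 = -18757/15190 ≈ -1.2348)
p = 190 (p = 2*95 = 190)
p - 444/k = 190 - 444/(-18757/15190) = 190 - 444*(-15190/18757) = 190 + 6744360/18757 = 10308190/18757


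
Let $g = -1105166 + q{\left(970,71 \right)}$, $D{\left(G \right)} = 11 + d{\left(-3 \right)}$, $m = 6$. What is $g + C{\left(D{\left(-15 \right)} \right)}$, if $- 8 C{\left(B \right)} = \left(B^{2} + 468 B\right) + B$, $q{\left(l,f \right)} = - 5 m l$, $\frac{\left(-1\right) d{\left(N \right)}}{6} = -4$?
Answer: $-1136471$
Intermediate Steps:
$d{\left(N \right)} = 24$ ($d{\left(N \right)} = \left(-6\right) \left(-4\right) = 24$)
$q{\left(l,f \right)} = - 30 l$ ($q{\left(l,f \right)} = \left(-5\right) 6 l = - 30 l$)
$D{\left(G \right)} = 35$ ($D{\left(G \right)} = 11 + 24 = 35$)
$C{\left(B \right)} = - \frac{469 B}{8} - \frac{B^{2}}{8}$ ($C{\left(B \right)} = - \frac{\left(B^{2} + 468 B\right) + B}{8} = - \frac{B^{2} + 469 B}{8} = - \frac{469 B}{8} - \frac{B^{2}}{8}$)
$g = -1134266$ ($g = -1105166 - 29100 = -1134266$)
$g + C{\left(D{\left(-15 \right)} \right)} = -1134266 - \frac{35 \left(469 + 35\right)}{8} = -1134266 - \frac{35}{8} \cdot 504 = -1134266 - 2205 = -1136471$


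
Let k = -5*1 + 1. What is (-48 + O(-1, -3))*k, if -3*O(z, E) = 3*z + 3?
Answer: 192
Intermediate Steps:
O(z, E) = -1 - z (O(z, E) = -(3*z + 3)/3 = -(3 + 3*z)/3 = -1 - z)
k = -4 (k = -5 + 1 = -4)
(-48 + O(-1, -3))*k = (-48 + (-1 - 1*(-1)))*(-4) = (-48 + (-1 + 1))*(-4) = (-48 + 0)*(-4) = -48*(-4) = 192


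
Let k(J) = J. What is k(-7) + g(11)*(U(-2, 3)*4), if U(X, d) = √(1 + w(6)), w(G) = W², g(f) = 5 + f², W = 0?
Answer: 497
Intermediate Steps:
w(G) = 0 (w(G) = 0² = 0)
U(X, d) = 1 (U(X, d) = √(1 + 0) = √1 = 1)
k(-7) + g(11)*(U(-2, 3)*4) = -7 + (5 + 11²)*(1*4) = -7 + (5 + 121)*4 = -7 + 126*4 = -7 + 504 = 497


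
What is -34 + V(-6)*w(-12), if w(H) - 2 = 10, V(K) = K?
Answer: -106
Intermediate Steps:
w(H) = 12 (w(H) = 2 + 10 = 12)
-34 + V(-6)*w(-12) = -34 - 6*12 = -34 - 72 = -106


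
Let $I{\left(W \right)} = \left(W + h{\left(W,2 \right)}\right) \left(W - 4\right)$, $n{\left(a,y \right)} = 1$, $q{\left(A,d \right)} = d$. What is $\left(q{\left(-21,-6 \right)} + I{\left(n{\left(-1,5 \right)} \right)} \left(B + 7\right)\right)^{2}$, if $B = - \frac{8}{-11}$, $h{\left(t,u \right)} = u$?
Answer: $\frac{690561}{121} \approx 5707.1$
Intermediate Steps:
$B = \frac{8}{11}$ ($B = \left(-8\right) \left(- \frac{1}{11}\right) = \frac{8}{11} \approx 0.72727$)
$I{\left(W \right)} = \left(-4 + W\right) \left(2 + W\right)$ ($I{\left(W \right)} = \left(W + 2\right) \left(W - 4\right) = \left(2 + W\right) \left(-4 + W\right) = \left(-4 + W\right) \left(2 + W\right)$)
$\left(q{\left(-21,-6 \right)} + I{\left(n{\left(-1,5 \right)} \right)} \left(B + 7\right)\right)^{2} = \left(-6 + \left(-8 + 1^{2} - 2\right) \left(\frac{8}{11} + 7\right)\right)^{2} = \left(-6 + \left(-8 + 1 - 2\right) \frac{85}{11}\right)^{2} = \left(-6 - \frac{765}{11}\right)^{2} = \left(- \frac{831}{11}\right)^{2} = \frac{690561}{121}$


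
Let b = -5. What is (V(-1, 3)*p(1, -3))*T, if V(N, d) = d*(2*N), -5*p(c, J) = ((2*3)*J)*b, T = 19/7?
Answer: 2052/7 ≈ 293.14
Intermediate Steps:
T = 19/7 (T = 19*(1/7) = 19/7 ≈ 2.7143)
p(c, J) = 6*J (p(c, J) = -(2*3)*J*(-5)/5 = -6*J*(-5)/5 = -(-6)*J = 6*J)
V(N, d) = 2*N*d
(V(-1, 3)*p(1, -3))*T = ((2*(-1)*3)*(6*(-3)))*(19/7) = -6*(-18)*(19/7) = 108*(19/7) = 2052/7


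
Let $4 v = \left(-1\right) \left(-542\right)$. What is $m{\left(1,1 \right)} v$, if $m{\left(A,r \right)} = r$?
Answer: $\frac{271}{2} \approx 135.5$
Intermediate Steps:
$v = \frac{271}{2}$ ($v = \frac{\left(-1\right) \left(-542\right)}{4} = \frac{1}{4} \cdot 542 = \frac{271}{2} \approx 135.5$)
$m{\left(1,1 \right)} v = 1 \cdot \frac{271}{2} = \frac{271}{2}$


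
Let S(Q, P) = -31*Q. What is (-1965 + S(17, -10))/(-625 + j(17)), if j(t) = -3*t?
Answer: 623/169 ≈ 3.6864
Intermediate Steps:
(-1965 + S(17, -10))/(-625 + j(17)) = (-1965 - 31*17)/(-625 - 3*17) = (-1965 - 527)/(-625 - 51) = -2492/(-676) = -2492*(-1/676) = 623/169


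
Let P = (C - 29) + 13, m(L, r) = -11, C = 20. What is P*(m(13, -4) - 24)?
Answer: -140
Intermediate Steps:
P = 4 (P = (20 - 29) + 13 = -9 + 13 = 4)
P*(m(13, -4) - 24) = 4*(-11 - 24) = 4*(-35) = -140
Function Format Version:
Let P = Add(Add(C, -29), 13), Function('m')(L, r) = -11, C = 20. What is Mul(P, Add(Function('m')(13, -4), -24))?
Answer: -140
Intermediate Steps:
P = 4 (P = Add(Add(20, -29), 13) = Add(-9, 13) = 4)
Mul(P, Add(Function('m')(13, -4), -24)) = Mul(4, Add(-11, -24)) = Mul(4, -35) = -140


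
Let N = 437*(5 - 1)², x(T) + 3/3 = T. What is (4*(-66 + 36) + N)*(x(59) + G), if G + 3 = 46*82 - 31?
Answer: 26086112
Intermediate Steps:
x(T) = -1 + T
N = 6992 (N = 437*4² = 437*16 = 6992)
G = 3738 (G = -3 + (46*82 - 31) = -3 + (3772 - 31) = -3 + 3741 = 3738)
(4*(-66 + 36) + N)*(x(59) + G) = (4*(-66 + 36) + 6992)*((-1 + 59) + 3738) = (4*(-30) + 6992)*(58 + 3738) = (-120 + 6992)*3796 = 6872*3796 = 26086112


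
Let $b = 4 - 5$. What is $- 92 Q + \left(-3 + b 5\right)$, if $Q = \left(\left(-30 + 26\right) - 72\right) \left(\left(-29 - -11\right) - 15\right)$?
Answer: $-230744$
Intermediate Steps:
$b = -1$
$Q = 2508$ ($Q = \left(-4 - 72\right) \left(\left(-29 + 11\right) - 15\right) = - 76 \left(-18 - 15\right) = \left(-76\right) \left(-33\right) = 2508$)
$- 92 Q + \left(-3 + b 5\right) = \left(-92\right) 2508 - 8 = -230736 - 8 = -230744$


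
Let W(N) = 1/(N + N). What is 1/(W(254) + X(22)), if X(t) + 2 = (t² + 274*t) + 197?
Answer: 508/3407157 ≈ 0.00014910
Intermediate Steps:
X(t) = 195 + t² + 274*t (X(t) = -2 + ((t² + 274*t) + 197) = -2 + (197 + t² + 274*t) = 195 + t² + 274*t)
W(N) = 1/(2*N)
1/(W(254) + X(22)) = 1/((½)/254 + (195 + 22² + 274*22)) = 1/((½)*(1/254) + (195 + 484 + 6028)) = 1/(1/508 + 6707) = 1/(3407157/508) = 508/3407157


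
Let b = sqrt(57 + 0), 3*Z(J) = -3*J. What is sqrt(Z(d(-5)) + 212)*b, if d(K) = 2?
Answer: 3*sqrt(1330) ≈ 109.41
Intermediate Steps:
Z(J) = -J (Z(J) = (-3*J)/3 = -J)
b = sqrt(57) ≈ 7.5498
sqrt(Z(d(-5)) + 212)*b = sqrt(-1*2 + 212)*sqrt(57) = sqrt(-2 + 212)*sqrt(57) = sqrt(210)*sqrt(57) = 3*sqrt(1330)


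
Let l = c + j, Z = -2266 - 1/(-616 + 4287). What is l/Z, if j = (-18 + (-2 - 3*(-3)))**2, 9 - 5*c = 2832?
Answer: 8142278/41592435 ≈ 0.19576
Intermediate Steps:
c = -2823/5 (c = 9/5 - 1/5*2832 = 9/5 - 2832/5 = -2823/5 ≈ -564.60)
j = 121 (j = (-18 + (-2 + 9))**2 = (-18 + 7)**2 = (-11)**2 = 121)
Z = -8318487/3671 (Z = -2266 - 1/3671 = -8318487/3671 ≈ -2266.0)
l = -2218/5 (l = -2823/5 + 121 = -2218/5 ≈ -443.60)
l/Z = -2218/(5*(-8318487/3671)) = -2218/5*(-3671/8318487) = 8142278/41592435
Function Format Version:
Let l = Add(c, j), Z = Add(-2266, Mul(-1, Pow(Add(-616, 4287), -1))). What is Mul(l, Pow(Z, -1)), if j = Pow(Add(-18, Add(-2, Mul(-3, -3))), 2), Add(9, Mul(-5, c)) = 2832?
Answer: Rational(8142278, 41592435) ≈ 0.19576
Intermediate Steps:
c = Rational(-2823, 5) (c = Add(Rational(9, 5), Mul(Rational(-1, 5), 2832)) = Add(Rational(9, 5), Rational(-2832, 5)) = Rational(-2823, 5) ≈ -564.60)
j = 121 (j = Pow(Add(-18, Add(-2, 9)), 2) = Pow(Add(-18, 7), 2) = Pow(-11, 2) = 121)
Z = Rational(-8318487, 3671) (Z = Add(-2266, Mul(-1, Pow(3671, -1))) = Add(-2266, Mul(-1, Rational(1, 3671))) = Add(-2266, Rational(-1, 3671)) = Rational(-8318487, 3671) ≈ -2266.0)
l = Rational(-2218, 5) (l = Add(Rational(-2823, 5), 121) = Rational(-2218, 5) ≈ -443.60)
Mul(l, Pow(Z, -1)) = Mul(Rational(-2218, 5), Pow(Rational(-8318487, 3671), -1)) = Mul(Rational(-2218, 5), Rational(-3671, 8318487)) = Rational(8142278, 41592435)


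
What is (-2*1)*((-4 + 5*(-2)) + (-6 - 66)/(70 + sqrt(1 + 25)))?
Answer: 73276/2437 - 72*sqrt(26)/2437 ≈ 29.917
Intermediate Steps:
(-2*1)*((-4 + 5*(-2)) + (-6 - 66)/(70 + sqrt(1 + 25))) = -2*((-4 - 10) - 72/(70 + sqrt(26))) = -2*(-14 - 72/(70 + sqrt(26))) = 28 + 144/(70 + sqrt(26))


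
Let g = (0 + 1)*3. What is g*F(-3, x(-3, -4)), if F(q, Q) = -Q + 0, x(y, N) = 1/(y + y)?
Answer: ½ ≈ 0.50000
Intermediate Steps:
g = 3 (g = 1*3 = 3)
x(y, N) = 1/(2*y)
F(q, Q) = -Q
g*F(-3, x(-3, -4)) = 3*(-1/(2*(-3))) = 3*(-(-1)/(2*3)) = 3*(-1*(-⅙)) = 3*(⅙) = ½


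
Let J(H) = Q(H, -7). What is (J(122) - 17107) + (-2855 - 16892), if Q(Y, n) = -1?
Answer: -36855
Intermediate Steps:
J(H) = -1
(J(122) - 17107) + (-2855 - 16892) = (-1 - 17107) + (-2855 - 16892) = -17108 - 19747 = -36855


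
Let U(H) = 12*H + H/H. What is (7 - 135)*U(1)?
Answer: -1664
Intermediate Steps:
U(H) = 1 + 12*H (U(H) = 12*H + 1 = 1 + 12*H)
(7 - 135)*U(1) = (7 - 135)*(1 + 12*1) = -128*(1 + 12) = -128*13 = -1664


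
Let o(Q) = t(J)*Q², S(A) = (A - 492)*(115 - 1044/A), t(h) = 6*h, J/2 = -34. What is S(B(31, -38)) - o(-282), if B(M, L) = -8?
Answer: 32323042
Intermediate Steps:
J = -68 (J = 2*(-34) = -68)
S(A) = (-492 + A)*(115 - 1044/A)
o(Q) = -408*Q² (o(Q) = (6*(-68))*Q² = -408*Q²)
S(B(31, -38)) - o(-282) = (-57624 + 115*(-8) + 513648/(-8)) - (-408)*(-282)² = (-57624 - 920 + 513648*(-⅛)) - (-408)*79524 = (-57624 - 920 - 64206) - 1*(-32445792) = -122750 + 32445792 = 32323042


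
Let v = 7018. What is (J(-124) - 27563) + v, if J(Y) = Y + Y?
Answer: -20793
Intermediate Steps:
J(Y) = 2*Y
(J(-124) - 27563) + v = (2*(-124) - 27563) + 7018 = (-248 - 27563) + 7018 = -27811 + 7018 = -20793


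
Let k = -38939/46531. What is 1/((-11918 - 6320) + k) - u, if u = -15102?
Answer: 12816634182803/848671317 ≈ 15102.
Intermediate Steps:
k = -38939/46531 (k = -38939*1/46531 = -38939/46531 ≈ -0.83684)
1/((-11918 - 6320) + k) - u = 1/((-11918 - 6320) - 38939/46531) - 1*(-15102) = 1/(-18238 - 38939/46531) + 15102 = 1/(-848671317/46531) + 15102 = -46531/848671317 + 15102 = 12816634182803/848671317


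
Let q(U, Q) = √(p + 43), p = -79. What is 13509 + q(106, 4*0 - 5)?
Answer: 13509 + 6*I ≈ 13509.0 + 6.0*I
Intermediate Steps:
q(U, Q) = 6*I (q(U, Q) = √(-79 + 43) = √(-36) = 6*I)
13509 + q(106, 4*0 - 5) = 13509 + 6*I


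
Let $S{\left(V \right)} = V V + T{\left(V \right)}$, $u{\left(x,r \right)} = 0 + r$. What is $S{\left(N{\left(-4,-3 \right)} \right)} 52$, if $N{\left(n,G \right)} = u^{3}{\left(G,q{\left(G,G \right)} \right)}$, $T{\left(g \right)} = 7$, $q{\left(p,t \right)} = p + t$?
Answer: $2426476$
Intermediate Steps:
$u{\left(x,r \right)} = r$
$N{\left(n,G \right)} = 8 G^{3}$ ($N{\left(n,G \right)} = \left(G + G\right)^{3} = \left(2 G\right)^{3} = 8 G^{3}$)
$S{\left(V \right)} = 7 + V^{2}$ ($S{\left(V \right)} = V V + 7 = V^{2} + 7 = 7 + V^{2}$)
$S{\left(N{\left(-4,-3 \right)} \right)} 52 = \left(7 + \left(8 \left(-3\right)^{3}\right)^{2}\right) 52 = \left(7 + \left(8 \left(-27\right)\right)^{2}\right) 52 = \left(7 + \left(-216\right)^{2}\right) 52 = \left(7 + 46656\right) 52 = 46663 \cdot 52 = 2426476$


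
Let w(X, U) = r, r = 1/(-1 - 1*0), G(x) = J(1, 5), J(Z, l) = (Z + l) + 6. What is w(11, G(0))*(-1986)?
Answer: 1986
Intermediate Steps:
J(Z, l) = 6 + Z + l
G(x) = 12 (G(x) = 6 + 1 + 5 = 12)
r = -1 (r = 1/(-1 + 0) = 1/(-1) = -1)
w(X, U) = -1
w(11, G(0))*(-1986) = -1*(-1986) = 1986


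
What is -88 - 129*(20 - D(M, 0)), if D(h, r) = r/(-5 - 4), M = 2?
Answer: -2668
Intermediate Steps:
D(h, r) = -r/9 (D(h, r) = r/(-9) = r*(-⅑) = -r/9)
-88 - 129*(20 - D(M, 0)) = -88 - 129*(20 - (-1)*0/9) = -88 - 129*(20 - 1*0) = -88 - 129*(20 + 0) = -88 - 129*20 = -88 - 2580 = -2668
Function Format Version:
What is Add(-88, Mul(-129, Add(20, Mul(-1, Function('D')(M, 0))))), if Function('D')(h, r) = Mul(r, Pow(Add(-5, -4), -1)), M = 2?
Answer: -2668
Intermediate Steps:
Function('D')(h, r) = Mul(Rational(-1, 9), r) (Function('D')(h, r) = Mul(r, Pow(-9, -1)) = Mul(r, Rational(-1, 9)) = Mul(Rational(-1, 9), r))
Add(-88, Mul(-129, Add(20, Mul(-1, Function('D')(M, 0))))) = Add(-88, Mul(-129, Add(20, Mul(-1, Mul(Rational(-1, 9), 0))))) = Add(-88, Mul(-129, Add(20, Mul(-1, 0)))) = Add(-88, Mul(-129, Add(20, 0))) = Add(-88, Mul(-129, 20)) = Add(-88, -2580) = -2668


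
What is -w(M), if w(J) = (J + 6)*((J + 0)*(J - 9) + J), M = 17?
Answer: -3519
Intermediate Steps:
w(J) = (6 + J)*(J + J*(-9 + J)) (w(J) = (6 + J)*(J*(-9 + J) + J) = (6 + J)*(J + J*(-9 + J)))
-w(M) = -17*(-48 + 17**2 - 2*17) = -17*(-48 + 289 - 34) = -17*207 = -1*3519 = -3519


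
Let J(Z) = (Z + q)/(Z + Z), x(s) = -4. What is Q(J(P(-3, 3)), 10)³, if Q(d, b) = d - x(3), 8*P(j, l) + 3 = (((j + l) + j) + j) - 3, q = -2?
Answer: 29791/216 ≈ 137.92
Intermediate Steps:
P(j, l) = -¾ + l/8 + 3*j/8 (P(j, l) = -3/8 + ((((j + l) + j) + j) - 3)/8 = -3/8 + (((l + 2*j) + j) - 3)/8 = -3/8 + ((l + 3*j) - 3)/8 = -3/8 + (-3 + l + 3*j)/8 = -3/8 + (-3/8 + l/8 + 3*j/8) = -¾ + l/8 + 3*j/8)
J(Z) = (-2 + Z)/(2*Z) (J(Z) = (Z - 2)/(Z + Z) = (-2 + Z)/((2*Z)) = (-2 + Z)*(1/(2*Z)) = (-2 + Z)/(2*Z))
Q(d, b) = 4 + d (Q(d, b) = d - 1*(-4) = d + 4 = 4 + d)
Q(J(P(-3, 3)), 10)³ = (4 + (-2 + (-¾ + (⅛)*3 + (3/8)*(-3)))/(2*(-¾ + (⅛)*3 + (3/8)*(-3))))³ = (4 + (-2 + (-¾ + 3/8 - 9/8))/(2*(-¾ + 3/8 - 9/8)))³ = (4 + (-2 - 3/2)/(2*(-3/2)))³ = (4 + (½)*(-⅔)*(-7/2))³ = (4 + 7/6)³ = (31/6)³ = 29791/216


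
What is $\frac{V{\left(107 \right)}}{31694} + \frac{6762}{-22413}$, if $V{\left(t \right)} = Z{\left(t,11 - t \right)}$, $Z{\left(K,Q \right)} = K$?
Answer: $- \frac{70638879}{236785874} \approx -0.29832$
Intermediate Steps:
$V{\left(t \right)} = t$
$\frac{V{\left(107 \right)}}{31694} + \frac{6762}{-22413} = \frac{107}{31694} + \frac{6762}{-22413} = 107 \cdot \frac{1}{31694} + 6762 \left(- \frac{1}{22413}\right) = \frac{107}{31694} - \frac{2254}{7471} = - \frac{70638879}{236785874}$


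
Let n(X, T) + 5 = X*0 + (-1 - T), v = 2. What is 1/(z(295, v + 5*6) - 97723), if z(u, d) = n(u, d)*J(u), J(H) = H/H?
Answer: -1/97761 ≈ -1.0229e-5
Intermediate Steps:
J(H) = 1
n(X, T) = -6 - T (n(X, T) = -5 + (X*0 + (-1 - T)) = -5 + (0 + (-1 - T)) = -5 + (-1 - T) = -6 - T)
z(u, d) = -6 - d (z(u, d) = (-6 - d)*1 = -6 - d)
1/(z(295, v + 5*6) - 97723) = 1/((-6 - (2 + 5*6)) - 97723) = 1/((-6 - (2 + 30)) - 97723) = 1/((-6 - 1*32) - 97723) = 1/((-6 - 32) - 97723) = 1/(-38 - 97723) = 1/(-97761) = -1/97761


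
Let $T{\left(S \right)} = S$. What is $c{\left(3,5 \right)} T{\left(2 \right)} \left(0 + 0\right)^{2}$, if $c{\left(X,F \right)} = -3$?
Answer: $0$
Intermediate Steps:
$c{\left(3,5 \right)} T{\left(2 \right)} \left(0 + 0\right)^{2} = \left(-3\right) 2 \left(0 + 0\right)^{2} = - 6 \cdot 0^{2} = \left(-6\right) 0 = 0$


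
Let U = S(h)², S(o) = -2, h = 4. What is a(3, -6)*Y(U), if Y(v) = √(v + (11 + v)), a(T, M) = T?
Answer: 3*√19 ≈ 13.077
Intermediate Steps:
U = 4 (U = (-2)² = 4)
Y(v) = √(11 + 2*v)
a(3, -6)*Y(U) = 3*√(11 + 2*4) = 3*√(11 + 8) = 3*√19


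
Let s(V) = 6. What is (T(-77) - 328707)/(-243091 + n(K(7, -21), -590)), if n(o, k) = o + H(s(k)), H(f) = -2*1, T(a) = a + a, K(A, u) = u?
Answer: 328861/243114 ≈ 1.3527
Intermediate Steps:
T(a) = 2*a
H(f) = -2
n(o, k) = -2 + o (n(o, k) = o - 2 = -2 + o)
(T(-77) - 328707)/(-243091 + n(K(7, -21), -590)) = (2*(-77) - 328707)/(-243091 + (-2 - 21)) = (-154 - 328707)/(-243091 - 23) = -328861/(-243114) = -328861*(-1/243114) = 328861/243114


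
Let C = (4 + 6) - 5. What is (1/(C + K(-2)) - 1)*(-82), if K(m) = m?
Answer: 164/3 ≈ 54.667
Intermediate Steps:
C = 5 (C = 10 - 5 = 5)
(1/(C + K(-2)) - 1)*(-82) = (1/(5 - 2) - 1)*(-82) = (1/3 - 1)*(-82) = -2/3*(-82) = 164/3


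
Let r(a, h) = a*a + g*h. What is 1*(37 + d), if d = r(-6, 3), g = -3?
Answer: 64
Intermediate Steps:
r(a, h) = a² - 3*h (r(a, h) = a*a - 3*h = a² - 3*h)
d = 27 (d = (-6)² - 3*3 = 36 - 9 = 27)
1*(37 + d) = 1*(37 + 27) = 1*64 = 64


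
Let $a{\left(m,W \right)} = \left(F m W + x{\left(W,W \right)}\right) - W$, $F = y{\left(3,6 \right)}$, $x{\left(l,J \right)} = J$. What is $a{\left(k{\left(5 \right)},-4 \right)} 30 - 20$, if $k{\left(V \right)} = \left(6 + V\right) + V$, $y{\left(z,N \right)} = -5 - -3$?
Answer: $3820$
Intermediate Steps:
$y{\left(z,N \right)} = -2$ ($y{\left(z,N \right)} = -5 + 3 = -2$)
$F = -2$
$k{\left(V \right)} = 6 + 2 V$
$a{\left(m,W \right)} = - 2 W m$ ($a{\left(m,W \right)} = \left(- 2 m W + W\right) - W = \left(- 2 W m + W\right) - W = \left(W - 2 W m\right) - W = - 2 W m$)
$a{\left(k{\left(5 \right)},-4 \right)} 30 - 20 = \left(-2\right) \left(-4\right) \left(6 + 2 \cdot 5\right) 30 - 20 = \left(-2\right) \left(-4\right) \left(6 + 10\right) 30 - 20 = \left(-2\right) \left(-4\right) 16 \cdot 30 - 20 = 128 \cdot 30 - 20 = 3840 - 20 = 3820$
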